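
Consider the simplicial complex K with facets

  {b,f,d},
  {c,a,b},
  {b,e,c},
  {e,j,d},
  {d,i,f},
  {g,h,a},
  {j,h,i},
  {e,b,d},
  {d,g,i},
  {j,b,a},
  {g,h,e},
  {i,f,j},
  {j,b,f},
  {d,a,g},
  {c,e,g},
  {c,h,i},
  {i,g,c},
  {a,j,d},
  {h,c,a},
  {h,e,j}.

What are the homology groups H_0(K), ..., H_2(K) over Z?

H_0 ≅ Z,  H_1 ≅ Z ⊕ Z_2,  H_2 = 0.

Take the total order a < b < c < d < e < f < g < h < i < j on the vertex set. Then K (dimension 2) consists of the simplices:

  0-simplices (10): a, b, c, d, e, f, g, h, i, j
  1-simplices (30): ab, ac, ad, ag, ah, aj, bc, bd, be, bf, bj, ce, cg, ch, ci, de, df, dg, di, dj, eg, eh, ej, fi, fj, gh, gi, hi, hj, ij
  2-simplices (20): abc, abj, ach, adg, adj, agh, bce, bde, bdf, bfj, ceg, cgi, chi, dej, dfi, dgi, egh, ehj, fij, hij

giving chain groups C_0 ≅ Z^10, C_1 ≅ Z^30, C_2 ≅ Z^20.

∂_1: C_1 → C_0 sends each edge [p,q] (with p < q) to q − p. For instance
  ∂dg = g − d.
As a 10×30 matrix over Z this has rank 9, with invariant factors (1,1,1,1,1,1,1,1,1).

Boundary ∂_2: C_2 → C_1 maps a triangle to the signed sum of its edges. For instance
  ∂dej = ej − dj + de,
  ∂adj = dj − aj + ad.
As a 30×20 matrix over Z this has rank 20, with invariant factors (1,1,1,1,1,1,1,1,1,1,1,1,1,1,1,1,1,1,1,2).

From H_k ≅ ker(∂_k) / im(∂_{k+1}) we obtain:

  H_0: rank C_0 − rank ∂_1 = 10 − 9 = 1, and the invariant factors of ∂_1 are all 1, so H_0 = Z.
  H_1: rank ker ∂_1 − rank ∂_2 = (30 − 9) − 20 = 1, and ∂_2 has invariant factor 2 > 1, so H_1 = Z ⊕ Z_2.
  H_2: rank ker ∂_2 − rank ∂_3 = (20 − 20) − 0 = 0, and there is no ∂_3, so H_2 = 0.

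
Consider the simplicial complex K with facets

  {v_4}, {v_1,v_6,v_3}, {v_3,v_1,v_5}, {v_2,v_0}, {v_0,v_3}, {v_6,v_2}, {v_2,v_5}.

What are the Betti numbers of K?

Order the vertices as v_0 < v_1 < v_2 < v_3 < v_4 < v_5 < v_6. Listing each simplex with vertices in this order, K has dimension 2 with simplices:

  0-simplices (7): [v_0], [v_1], [v_2], [v_3], [v_4], [v_5], [v_6]
  1-simplices (9): [v_0,v_2], [v_0,v_3], [v_1,v_3], [v_1,v_5], [v_1,v_6], [v_2,v_5], [v_2,v_6], [v_3,v_5], [v_3,v_6]
  2-simplices (2): [v_1,v_3,v_5], [v_1,v_3,v_6]

so the chain groups are C_0 ≅ Z^7, C_1 ≅ Z^9, C_2 ≅ Z^2.

Boundary ∂_1: C_1 → C_0 sends each edge [p,q] (with p < q) to q − p.
As a 7×9 matrix over Z this has rank 5, with invariant factors (1,1,1,1,1).

∂_2: C_2 → C_1 maps a triangle to the signed sum of its edges. For instance
  ∂[v_1,v_3,v_6] = [v_3,v_6] − [v_1,v_6] + [v_1,v_3],
  ∂[v_1,v_3,v_5] = [v_3,v_5] − [v_1,v_5] + [v_1,v_3].
The 9×2 boundary matrix has rank 2 and Smith normal form diag(1,1).

From H_k ≅ ker(∂_k) / im(∂_{k+1}) we obtain:

  H_0: rank C_0 − rank ∂_1 = 7 − 5 = 2, and the invariant factors of ∂_1 are all 1, so H_0 ≅ Z^2.
  H_1: rank ker ∂_1 − rank ∂_2 = (9 − 5) − 2 = 2, and the invariant factors of ∂_2 are all 1, so H_1 ≅ Z^2.
  H_2: rank ker ∂_2 − rank ∂_3 = (2 − 2) − 0 = 0, and there is no ∂_3, so H_2 ≅ 0.

Hence the Betti numbers are b_0 = 2, b_1 = 2, b_2 = 0.

b_0 = 2, b_1 = 2, b_2 = 0.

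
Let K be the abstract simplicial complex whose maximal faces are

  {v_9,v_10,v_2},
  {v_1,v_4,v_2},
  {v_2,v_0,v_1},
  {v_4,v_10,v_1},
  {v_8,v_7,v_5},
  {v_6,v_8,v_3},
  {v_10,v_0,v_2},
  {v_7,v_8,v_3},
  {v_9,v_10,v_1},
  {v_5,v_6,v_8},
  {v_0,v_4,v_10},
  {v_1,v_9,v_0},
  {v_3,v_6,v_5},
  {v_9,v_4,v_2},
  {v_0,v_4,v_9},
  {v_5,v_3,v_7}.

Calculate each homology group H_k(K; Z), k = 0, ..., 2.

H_0 = Z^2,  H_1 = Z/2Z,  H_2 = Z.

Order the vertices as v_0 < v_1 < v_2 < v_3 < v_4 < v_5 < v_6 < v_7 < v_8 < v_9 < v_10. Listing each simplex with vertices in this order, K has dimension 2 with simplices:

  0-simplices (11): [v_0], [v_1], [v_2], [v_3], [v_4], [v_5], [v_6], [v_7], [v_8], [v_9], [v_10]
  1-simplices (24): (24 of them)
  2-simplices (16): (16 of them)

Hence C_0 ≅ Z^11, C_1 ≅ Z^24, C_2 ≅ Z^16.

The boundary map ∂_1: C_1 → C_0 sends each edge [p,q] (with p < q) to q − p. For instance
  ∂[v_0,v_2] = [v_2] − [v_0].
The resulting 11×24 matrix has rank 9, and its Smith normal form has invariant factors (1,1,1,1,1,1,1,1,1).

Boundary ∂_2: C_2 → C_1 acts by ∂[p,q,r] = [q,r] − [p,r] + [p,q]. For instance
  ∂[v_2,v_4,v_9] = [v_4,v_9] − [v_2,v_9] + [v_2,v_4],
  ∂[v_5,v_7,v_8] = [v_7,v_8] − [v_5,v_8] + [v_5,v_7].
This gives a 24×16 integer matrix of rank 15; reducing to Smith normal form yields diagonal entries (1,1,1,1,1,1,1,1,1,1,1,1,1,1,2).

Computing H_k = (kernel of ∂_k) / (image of ∂_{k+1}):

  H_0: rank C_0 − rank ∂_1 = 11 − 9 = 2, and the invariant factors of ∂_1 are all 1, so H_0 ≅ Z^2.
  H_1: rank ker ∂_1 − rank ∂_2 = (24 − 9) − 15 = 0, and ∂_2 has invariant factor 2 > 1, so H_1 ≅ Z/2Z.
  H_2: rank ker ∂_2 − rank ∂_3 = (16 − 15) − 0 = 1, and there is no ∂_3, so H_2 ≅ Z.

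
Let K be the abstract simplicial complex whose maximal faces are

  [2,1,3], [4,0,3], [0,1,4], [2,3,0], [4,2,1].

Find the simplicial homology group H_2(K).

We work with the vertex ordering 0 < 1 < 2 < 3 < 4. The simplices of K, each written with vertices in increasing order, are:

  0-simplices (5): [0], [1], [2], [3], [4]
  1-simplices (10): [0,1], [0,2], [0,3], [0,4], [1,2], [1,3], [1,4], [2,3], [2,4], [3,4]
  2-simplices (5): [0,1,4], [0,2,3], [0,3,4], [1,2,3], [1,2,4]

giving chain groups C_0 ≅ Z^5, C_1 ≅ Z^10, C_2 ≅ Z^5.

Boundary ∂_1: C_1 → C_0 is given by ∂[p,q] = [q] − [p]. For instance
  ∂[1,2] = [2] − [1].
The 5×10 boundary matrix has rank 4 and Smith normal form diag(1,1,1,1).

The boundary map ∂_2: C_2 → C_1 maps a triangle to the signed sum of its edges. For instance
  ∂[0,3,4] = [3,4] − [0,4] + [0,3],
  ∂[1,2,4] = [2,4] − [1,4] + [1,2].
The 10×5 boundary matrix has rank 5 and Smith normal form diag(1,1,1,1,1).

From H_k ≅ ker(∂_k) / im(∂_{k+1}) we obtain:

  H_2: rank ker ∂_2 − rank ∂_3 = (5 − 5) − 0 = 0, and there is no ∂_3, so H_2 ≅ 0.

(K is a triangulation of the Möbius band.)

H_2 ≅ 0.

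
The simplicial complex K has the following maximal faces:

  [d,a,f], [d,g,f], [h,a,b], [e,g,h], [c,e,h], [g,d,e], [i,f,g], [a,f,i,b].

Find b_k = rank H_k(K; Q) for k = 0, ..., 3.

Take the total order a < b < c < d < e < f < g < h < i on the vertex set. Then K (dimension 3) consists of the simplices:

  0-simplices (9): a, b, c, d, e, f, g, h, i
  1-simplices (19): ab, ad, af, ah, ai, bf, bh, bi, ce, ch, de, df, dg, eg, eh, fg, fi, gh, gi
  2-simplices (11): abf, abh, abi, adf, afi, bfi, ceh, deg, dfg, egh, fgi
  3-simplices (1): abfi

Hence C_0 ≅ Z^9, C_1 ≅ Z^19, C_2 ≅ Z^11, C_3 ≅ Z^1.

The boundary map ∂_1: C_1 → C_0 sends each edge [p,q] (with p < q) to q − p. For instance
  ∂fg = g − f.
The resulting 9×19 matrix has rank 8, and its Smith normal form has invariant factors (1,1,1,1,1,1,1,1).

∂_2: C_2 → C_1 sends each 2-simplex [p,q,r] to [q,r] − [p,r] + [p,q]. For instance
  ∂abf = bf − af + ab,
  ∂bfi = fi − bi + bf.
This gives a 19×11 integer matrix of rank 10; reducing to Smith normal form yields diagonal entries (1,1,1,1,1,1,1,1,1,1).

Boundary ∂_3: C_3 → C_2 sends each 3-simplex σ to the alternating sum Σ_i (−1)^i (σ with its i-th vertex removed). For instance
  ∂abfi = bfi − afi + abi − abf.
The 11×1 boundary matrix has rank 1 and Smith normal form diag(1).

From H_k ≅ ker(∂_k) / im(∂_{k+1}) we obtain:

  H_0: rank C_0 − rank ∂_1 = 9 − 8 = 1, and the invariant factors of ∂_1 are all 1, so H_0 ≅ Z.
  H_1: rank ker ∂_1 − rank ∂_2 = (19 − 8) − 10 = 1, and the invariant factors of ∂_2 are all 1, so H_1 ≅ Z.
  H_2: rank ker ∂_2 − rank ∂_3 = (11 − 10) − 1 = 0, and the invariant factors of ∂_3 are all 1, so H_2 ≅ 0.
  H_3: rank ker ∂_3 − rank ∂_4 = (1 − 1) − 0 = 0, and there is no ∂_4, so H_3 ≅ 0.

Hence the Betti numbers are b_0 = 1, b_1 = 1, b_2 = 0, b_3 = 0.

b_0 = 1, b_1 = 1, b_2 = 0, b_3 = 0.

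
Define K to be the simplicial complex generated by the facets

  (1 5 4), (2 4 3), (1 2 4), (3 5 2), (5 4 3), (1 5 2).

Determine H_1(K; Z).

H_1 = 0.

Take the total order 1 < 2 < 3 < 4 < 5 on the vertex set. Then K (dimension 2) consists of the simplices:

  0-simplices (5): [1], [2], [3], [4], [5]
  1-simplices (9): [1,2], [1,4], [1,5], [2,3], [2,4], [2,5], [3,4], [3,5], [4,5]
  2-simplices (6): [1,2,4], [1,2,5], [1,4,5], [2,3,4], [2,3,5], [3,4,5]

Hence C_0 ≅ Z^5, C_1 ≅ Z^9, C_2 ≅ Z^6.

∂_1: C_1 → C_0 maps an edge to its endpoints' difference, ∂[p,q] = q − p.
As a 5×9 matrix over Z this has rank 4, with invariant factors (1,1,1,1).

The boundary map ∂_2: C_2 → C_1 maps a triangle to the signed sum of its edges. For instance
  ∂[1,2,4] = [2,4] − [1,4] + [1,2],
  ∂[1,4,5] = [4,5] − [1,5] + [1,4].
The resulting 9×6 matrix has rank 5, and its Smith normal form has invariant factors (1,1,1,1,1).

Now H_k = ker ∂_k / im ∂_{k+1}, so:

  H_1: rank ker ∂_1 − rank ∂_2 = (9 − 4) − 5 = 0, and the invariant factors of ∂_2 are all 1, so H_1 = 0.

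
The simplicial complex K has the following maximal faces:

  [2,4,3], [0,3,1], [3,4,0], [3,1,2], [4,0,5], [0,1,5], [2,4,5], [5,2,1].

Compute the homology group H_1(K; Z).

H_1 = 0.

Take the total order 0 < 1 < 2 < 3 < 4 < 5 on the vertex set. Then K (dimension 2) consists of the simplices:

  0-simplices (6): [0], [1], [2], [3], [4], [5]
  1-simplices (12): [0,1], [0,3], [0,4], [0,5], [1,2], [1,3], [1,5], [2,3], [2,4], [2,5], [3,4], [4,5]
  2-simplices (8): [0,1,3], [0,1,5], [0,3,4], [0,4,5], [1,2,3], [1,2,5], [2,3,4], [2,4,5]

so the chain groups are C_0 ≅ Z^6, C_1 ≅ Z^12, C_2 ≅ Z^8.

∂_1: C_1 → C_0 maps an edge to its endpoints' difference, ∂[p,q] = q − p.
The 6×12 boundary matrix has rank 5 and Smith normal form diag(1,1,1,1,1).

∂_2: C_2 → C_1 acts by ∂[p,q,r] = [q,r] − [p,r] + [p,q]. For instance
  ∂[2,3,4] = [3,4] − [2,4] + [2,3],
  ∂[0,3,4] = [3,4] − [0,4] + [0,3].
As a 12×8 matrix over Z this has rank 7, with invariant factors (1,1,1,1,1,1,1).

From H_k ≅ ker(∂_k) / im(∂_{k+1}) we obtain:

  H_1: rank ker ∂_1 − rank ∂_2 = (12 − 5) − 7 = 0, and the invariant factors of ∂_2 are all 1, so H_1 = 0.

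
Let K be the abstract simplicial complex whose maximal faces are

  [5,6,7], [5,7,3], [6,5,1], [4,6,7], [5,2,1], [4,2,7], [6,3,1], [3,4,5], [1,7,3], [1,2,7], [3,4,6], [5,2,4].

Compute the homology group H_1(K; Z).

Order the vertices as 1 < 2 < 3 < 4 < 5 < 6 < 7. Listing each simplex with vertices in this order, K has dimension 2 with simplices:

  0-simplices (7): [1], [2], [3], [4], [5], [6], [7]
  1-simplices (18): [1,2], [1,3], [1,5], [1,6], [1,7], [2,4], [2,5], [2,7], [3,4], [3,5], [3,6], [3,7], [4,5], [4,6], [4,7], [5,6], [5,7], [6,7]
  2-simplices (12): [1,2,5], [1,2,7], [1,3,6], [1,3,7], [1,5,6], [2,4,5], [2,4,7], [3,4,5], [3,4,6], [3,5,7], [4,6,7], [5,6,7]

Hence C_0 ≅ Z^7, C_1 ≅ Z^18, C_2 ≅ Z^12.

∂_1: C_1 → C_0 maps an edge to its endpoints' difference, ∂[p,q] = q − p. For instance
  ∂[1,2] = [2] − [1].
As a 7×18 matrix over Z this has rank 6, with invariant factors (1,1,1,1,1,1).

Boundary ∂_2: C_2 → C_1 maps a triangle to the signed sum of its edges. For instance
  ∂[1,5,6] = [5,6] − [1,6] + [1,5],
  ∂[5,6,7] = [6,7] − [5,7] + [5,6].
As a 18×12 matrix over Z this has rank 12, with invariant factors (1,1,1,1,1,1,1,1,1,1,1,2).

Reading off H_k = ker ∂_k / im ∂_{k+1}:

  H_1: rank ker ∂_1 − rank ∂_2 = (18 − 6) − 12 = 0, and ∂_2 has invariant factor 2 > 1, so H_1 ≅ Z/2.

H_1 = Z/2.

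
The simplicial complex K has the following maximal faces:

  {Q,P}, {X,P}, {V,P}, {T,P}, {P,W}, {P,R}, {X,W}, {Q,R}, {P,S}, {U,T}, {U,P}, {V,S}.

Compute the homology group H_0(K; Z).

K has 9 vertices, 12 edges.
rank ∂_0 = 0, rank ∂_1 = 8 ⇒ b_0 = 9 − 0 − 8 = 1; all invariant factors of ∂_1 are 1 so no torsion. So H_0 = Z.

H_0 = Z.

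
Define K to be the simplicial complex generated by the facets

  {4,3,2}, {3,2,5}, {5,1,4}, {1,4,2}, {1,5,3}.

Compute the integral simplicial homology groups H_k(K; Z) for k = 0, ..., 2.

We work with the vertex ordering 1 < 2 < 3 < 4 < 5. The simplices of K, each written with vertices in increasing order, are:

  0-simplices (5): [1], [2], [3], [4], [5]
  1-simplices (10): [1,2], [1,3], [1,4], [1,5], [2,3], [2,4], [2,5], [3,4], [3,5], [4,5]
  2-simplices (5): [1,2,4], [1,3,5], [1,4,5], [2,3,4], [2,3,5]

so the chain groups are C_0 ≅ Z^5, C_1 ≅ Z^10, C_2 ≅ Z^5.

The boundary map ∂_1: C_1 → C_0 maps an edge to its endpoints' difference, ∂[p,q] = q − p.
This gives a 5×10 integer matrix of rank 4; reducing to Smith normal form yields diagonal entries (1,1,1,1).

The boundary map ∂_2: C_2 → C_1 acts by ∂[p,q,r] = [q,r] − [p,r] + [p,q]. For instance
  ∂[1,3,5] = [3,5] − [1,5] + [1,3],
  ∂[1,4,5] = [4,5] − [1,5] + [1,4].
The 10×5 boundary matrix has rank 5 and Smith normal form diag(1,1,1,1,1).

Now H_k = ker ∂_k / im ∂_{k+1}, so:

  H_0: rank C_0 − rank ∂_1 = 5 − 4 = 1, and the invariant factors of ∂_1 are all 1, so H_0 = Z.
  H_1: rank ker ∂_1 − rank ∂_2 = (10 − 4) − 5 = 1, and the invariant factors of ∂_2 are all 1, so H_1 = Z.
  H_2: rank ker ∂_2 − rank ∂_3 = (5 − 5) − 0 = 0, and there is no ∂_3, so H_2 = 0.

H_0 = Z,  H_1 = Z,  H_2 = 0.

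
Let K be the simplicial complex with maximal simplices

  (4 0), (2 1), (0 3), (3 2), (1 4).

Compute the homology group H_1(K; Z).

Order the vertices as 0 < 1 < 2 < 3 < 4. Listing each simplex with vertices in this order, K has dimension 1 with simplices:

  0-simplices (5): [0], [1], [2], [3], [4]
  1-simplices (5): [0,3], [0,4], [1,2], [1,4], [2,3]

giving chain groups C_0 ≅ Z^5, C_1 ≅ Z^5.

Boundary ∂_1: C_1 → C_0 is given by ∂[p,q] = [q] − [p]. For instance
  ∂[2,3] = [3] − [2].
This gives a 5×5 integer matrix of rank 4; reducing to Smith normal form yields diagonal entries (1,1,1,1).

From H_k ≅ ker(∂_k) / im(∂_{k+1}) we obtain:

  H_1: rank ker ∂_1 − rank ∂_2 = (5 − 4) − 0 = 1, and there is no ∂_2, so H_1 ≅ Z.

(K is a triangulation of the circle S^1.)

H_1 ≅ Z.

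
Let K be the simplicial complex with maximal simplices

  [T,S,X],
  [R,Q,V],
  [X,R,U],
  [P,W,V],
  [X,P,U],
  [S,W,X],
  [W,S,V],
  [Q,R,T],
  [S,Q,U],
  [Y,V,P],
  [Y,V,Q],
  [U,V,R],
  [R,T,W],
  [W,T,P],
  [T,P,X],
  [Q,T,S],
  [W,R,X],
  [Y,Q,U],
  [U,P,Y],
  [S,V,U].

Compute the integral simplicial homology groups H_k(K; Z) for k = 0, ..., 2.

Order the vertices as P < Q < R < S < T < U < V < W < X < Y. Listing each simplex with vertices in this order, K has dimension 2 with simplices:

  0-simplices (10): P, Q, R, S, T, U, V, W, X, Y
  1-simplices (30): PT, PU, PV, PW, PX, PY, QR, QS, QT, QU, QV, QY, RT, RU, RV, RW, RX, ST, SU, SV, SW, SX, TW, TX, UV, UX, UY, VW, VY, WX
  2-simplices (20): PTW, PTX, PUX, PUY, PVW, PVY, QRT, QRV, QST, QSU, QUY, QVY, RTW, RUV, RUX, RWX, STX, SUV, SVW, SWX

so the chain groups are C_0 ≅ Z^10, C_1 ≅ Z^30, C_2 ≅ Z^20.

The boundary map ∂_1: C_1 → C_0 is given by ∂[p,q] = [q] − [p]. For instance
  ∂RU = U − R.
The 10×30 boundary matrix has rank 9 and Smith normal form diag(1,1,1,1,1,1,1,1,1).

The boundary map ∂_2: C_2 → C_1 acts by ∂[p,q,r] = [q,r] − [p,r] + [p,q]. For instance
  ∂QRT = RT − QT + QR,
  ∂QUY = UY − QY + QU.
The 30×20 boundary matrix has rank 20 and Smith normal form diag(1,1,1,1,1,1,1,1,1,1,1,1,1,1,1,1,1,1,1,2).

Reading off H_k = ker ∂_k / im ∂_{k+1}:

  H_0: rank C_0 − rank ∂_1 = 10 − 9 = 1, and the invariant factors of ∂_1 are all 1, so H_0 = Z.
  H_1: rank ker ∂_1 − rank ∂_2 = (30 − 9) − 20 = 1, and ∂_2 has invariant factor 2 > 1, so H_1 = Z ⊕ Z/2Z.
  H_2: rank ker ∂_2 − rank ∂_3 = (20 − 20) − 0 = 0, and there is no ∂_3, so H_2 = 0.

(K is a triangulation of the Klein bottle.)

H_0 = Z,  H_1 = Z ⊕ Z/2Z,  H_2 = 0.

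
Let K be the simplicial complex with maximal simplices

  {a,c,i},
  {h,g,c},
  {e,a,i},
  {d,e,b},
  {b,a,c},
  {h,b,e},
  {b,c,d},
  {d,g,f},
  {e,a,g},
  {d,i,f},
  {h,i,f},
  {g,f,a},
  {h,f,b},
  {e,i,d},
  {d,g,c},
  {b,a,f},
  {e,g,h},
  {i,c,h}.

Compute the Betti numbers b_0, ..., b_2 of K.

b_0 = 1, b_1 = 2, b_2 = 1.

Take the total order a < b < c < d < e < f < g < h < i on the vertex set. Then K (dimension 2) consists of the simplices:

  0-simplices (9): a, b, c, d, e, f, g, h, i
  1-simplices (27): ab, ac, ae, af, ag, ai, bc, bd, be, bf, bh, cd, cg, ch, ci, de, df, dg, di, eg, eh, ei, fg, fh, fi, gh, hi
  2-simplices (18): abc, abf, aci, aeg, aei, afg, bcd, bde, beh, bfh, cdg, cgh, chi, dei, dfg, dfi, egh, fhi

so the chain groups are C_0 ≅ Z^9, C_1 ≅ Z^27, C_2 ≅ Z^18.

Boundary ∂_1: C_1 → C_0 is given by ∂[p,q] = [q] − [p].
The resulting 9×27 matrix has rank 8, and its Smith normal form has invariant factors (1,1,1,1,1,1,1,1).

The boundary map ∂_2: C_2 → C_1 maps a triangle to the signed sum of its edges. For instance
  ∂fhi = hi − fi + fh,
  ∂abc = bc − ac + ab.
This gives a 27×18 integer matrix of rank 17; reducing to Smith normal form yields diagonal entries (1,1,1,1,1,1,1,1,1,1,1,1,1,1,1,1,1).

From H_k ≅ ker(∂_k) / im(∂_{k+1}) we obtain:

  H_0: rank C_0 − rank ∂_1 = 9 − 8 = 1, and the invariant factors of ∂_1 are all 1, so H_0 ≅ Z.
  H_1: rank ker ∂_1 − rank ∂_2 = (27 − 8) − 17 = 2, and the invariant factors of ∂_2 are all 1, so H_1 ≅ Z^2.
  H_2: rank ker ∂_2 − rank ∂_3 = (18 − 17) − 0 = 1, and there is no ∂_3, so H_2 ≅ Z.

As a check, the Euler characteristic is 9 − 27 + 18 = 0, which agrees with 1 − 2 + 1 = 0.
(K is a triangulation of the torus T^2.)

Hence the Betti numbers are b_0 = 1, b_1 = 2, b_2 = 1.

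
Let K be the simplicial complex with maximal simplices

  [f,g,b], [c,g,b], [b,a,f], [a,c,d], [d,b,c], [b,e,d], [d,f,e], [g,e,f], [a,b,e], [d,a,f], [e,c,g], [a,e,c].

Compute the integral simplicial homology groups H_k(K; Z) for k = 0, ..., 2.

H_0 ≅ Z,  H_1 ≅ Z/2Z,  H_2 = 0.

Fix the vertex order a < b < c < d < e < f < g and write every simplex with vertices in increasing order. Then dim K = 2 and the simplices of K are:

  0-simplices (7): a, b, c, d, e, f, g
  1-simplices (18): ab, ac, ad, ae, af, bc, bd, be, bf, bg, cd, ce, cg, de, df, ef, eg, fg
  2-simplices (12): abe, abf, acd, ace, adf, bcd, bcg, bde, bfg, ceg, def, efg

so the chain groups are C_0 ≅ Z^7, C_1 ≅ Z^18, C_2 ≅ Z^12.

Boundary ∂_1: C_1 → C_0 sends each edge [p,q] (with p < q) to q − p. For instance
  ∂be = e − b.
This gives a 7×18 integer matrix of rank 6; reducing to Smith normal form yields diagonal entries (1,1,1,1,1,1).

∂_2: C_2 → C_1 sends each 2-simplex [p,q,r] to [q,r] − [p,r] + [p,q]. For instance
  ∂bfg = fg − bg + bf,
  ∂bcg = cg − bg + bc.
As a 18×12 matrix over Z this has rank 12, with invariant factors (1,1,1,1,1,1,1,1,1,1,1,2).

Computing H_k = (kernel of ∂_k) / (image of ∂_{k+1}):

  H_0: rank C_0 − rank ∂_1 = 7 − 6 = 1, and the invariant factors of ∂_1 are all 1, so H_0 = Z.
  H_1: rank ker ∂_1 − rank ∂_2 = (18 − 6) − 12 = 0, and ∂_2 has invariant factor 2 > 1, so H_1 = Z/2Z.
  H_2: rank ker ∂_2 − rank ∂_3 = (12 − 12) − 0 = 0, and there is no ∂_3, so H_2 = 0.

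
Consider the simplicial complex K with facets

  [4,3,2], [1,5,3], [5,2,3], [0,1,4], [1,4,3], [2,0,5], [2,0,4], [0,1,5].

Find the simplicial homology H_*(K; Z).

H_0 ≅ Z,  H_1 = 0,  H_2 ≅ Z.

Fix the vertex order 0 < 1 < 2 < 3 < 4 < 5 and write every simplex with vertices in increasing order. Then dim K = 2 and the simplices of K are:

  0-simplices (6): [0], [1], [2], [3], [4], [5]
  1-simplices (12): [0,1], [0,2], [0,4], [0,5], [1,3], [1,4], [1,5], [2,3], [2,4], [2,5], [3,4], [3,5]
  2-simplices (8): [0,1,4], [0,1,5], [0,2,4], [0,2,5], [1,3,4], [1,3,5], [2,3,4], [2,3,5]

so the chain groups are C_0 ≅ Z^6, C_1 ≅ Z^12, C_2 ≅ Z^8.

∂_1: C_1 → C_0 maps an edge to its endpoints' difference, ∂[p,q] = q − p. For instance
  ∂[0,4] = [4] − [0].
The resulting 6×12 matrix has rank 5, and its Smith normal form has invariant factors (1,1,1,1,1).

Boundary ∂_2: C_2 → C_1 sends each 2-simplex [p,q,r] to [q,r] − [p,r] + [p,q]. For instance
  ∂[0,1,5] = [1,5] − [0,5] + [0,1],
  ∂[2,3,5] = [3,5] − [2,5] + [2,3].
As a 12×8 matrix over Z this has rank 7, with invariant factors (1,1,1,1,1,1,1).

Reading off H_k = ker ∂_k / im ∂_{k+1}:

  H_0: rank C_0 − rank ∂_1 = 6 − 5 = 1, and the invariant factors of ∂_1 are all 1, so H_0 ≅ Z.
  H_1: rank ker ∂_1 − rank ∂_2 = (12 − 5) − 7 = 0, and the invariant factors of ∂_2 are all 1, so H_1 ≅ 0.
  H_2: rank ker ∂_2 − rank ∂_3 = (8 − 7) − 0 = 1, and there is no ∂_3, so H_2 ≅ Z.

(K is a triangulation of the 2-sphere S^2.)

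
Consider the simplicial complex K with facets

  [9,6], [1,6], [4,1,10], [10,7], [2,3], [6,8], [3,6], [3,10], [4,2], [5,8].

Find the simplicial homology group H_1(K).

H_1 ≅ Z^2.

We work with the vertex ordering 1 < 2 < 3 < 4 < 5 < 6 < 7 < 8 < 9 < 10. The simplices of K, each written with vertices in increasing order, are:

  0-simplices (10): [1], [2], [3], [4], [5], [6], [7], [8], [9], [10]
  1-simplices (12): [1,4], [1,6], [1,10], [2,3], [2,4], [3,6], [3,10], [4,10], [5,8], [6,8], [6,9], [7,10]
  2-simplices (1): [1,4,10]

Hence C_0 ≅ Z^10, C_1 ≅ Z^12, C_2 ≅ Z^1.

Boundary ∂_1: C_1 → C_0 maps an edge to its endpoints' difference, ∂[p,q] = q − p.
This gives a 10×12 integer matrix of rank 9; reducing to Smith normal form yields diagonal entries (1,1,1,1,1,1,1,1,1).

Boundary ∂_2: C_2 → C_1 sends each 2-simplex [p,q,r] to [q,r] − [p,r] + [p,q]. For instance
  ∂[1,4,10] = [4,10] − [1,10] + [1,4].
The 12×1 boundary matrix has rank 1 and Smith normal form diag(1).

Now H_k = ker ∂_k / im ∂_{k+1}, so:

  H_1: rank ker ∂_1 − rank ∂_2 = (12 − 9) − 1 = 2, and the invariant factors of ∂_2 are all 1, so H_1 = Z^2.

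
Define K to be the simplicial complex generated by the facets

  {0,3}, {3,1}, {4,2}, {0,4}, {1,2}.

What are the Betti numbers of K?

b_0 = 1, b_1 = 1.

K has 5 vertices, 5 edges.
rank ∂_0 = 0, rank ∂_1 = 4 ⇒ b_0 = 5 − 0 − 4 = 1; all invariant factors of ∂_1 are 1 so no torsion. So H_0 ≅ Z.
rank ∂_1 = 4, rank ∂_2 = 0 ⇒ b_1 = 5 − 4 − 0 = 1. So H_1 ≅ Z.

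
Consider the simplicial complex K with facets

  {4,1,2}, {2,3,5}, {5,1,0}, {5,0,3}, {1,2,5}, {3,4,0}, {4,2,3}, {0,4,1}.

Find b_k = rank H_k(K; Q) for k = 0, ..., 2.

b_0 = 1, b_1 = 0, b_2 = 1.

We work with the vertex ordering 0 < 1 < 2 < 3 < 4 < 5. The simplices of K, each written with vertices in increasing order, are:

  0-simplices (6): [0], [1], [2], [3], [4], [5]
  1-simplices (12): [0,1], [0,3], [0,4], [0,5], [1,2], [1,4], [1,5], [2,3], [2,4], [2,5], [3,4], [3,5]
  2-simplices (8): [0,1,4], [0,1,5], [0,3,4], [0,3,5], [1,2,4], [1,2,5], [2,3,4], [2,3,5]

Hence C_0 ≅ Z^6, C_1 ≅ Z^12, C_2 ≅ Z^8.

∂_1: C_1 → C_0 sends each edge [p,q] (with p < q) to q − p.
This gives a 6×12 integer matrix of rank 5; reducing to Smith normal form yields diagonal entries (1,1,1,1,1).

Boundary ∂_2: C_2 → C_1 acts by ∂[p,q,r] = [q,r] − [p,r] + [p,q]. For instance
  ∂[2,3,5] = [3,5] − [2,5] + [2,3],
  ∂[1,2,4] = [2,4] − [1,4] + [1,2].
This gives a 12×8 integer matrix of rank 7; reducing to Smith normal form yields diagonal entries (1,1,1,1,1,1,1).

Computing H_k = (kernel of ∂_k) / (image of ∂_{k+1}):

  H_0: rank C_0 − rank ∂_1 = 6 − 5 = 1, and the invariant factors of ∂_1 are all 1, so H_0 ≅ Z.
  H_1: rank ker ∂_1 − rank ∂_2 = (12 − 5) − 7 = 0, and the invariant factors of ∂_2 are all 1, so H_1 ≅ 0.
  H_2: rank ker ∂_2 − rank ∂_3 = (8 − 7) − 0 = 1, and there is no ∂_3, so H_2 ≅ Z.

As a check, the Euler characteristic is 6 − 12 + 8 = 2, which agrees with 1 − 0 + 1 = 2.

Hence the Betti numbers are b_0 = 1, b_1 = 0, b_2 = 1.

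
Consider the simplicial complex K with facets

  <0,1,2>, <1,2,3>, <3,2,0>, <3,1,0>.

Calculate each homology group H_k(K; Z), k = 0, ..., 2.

Take the total order 0 < 1 < 2 < 3 on the vertex set. Then K (dimension 2) consists of the simplices:

  0-simplices (4): [0], [1], [2], [3]
  1-simplices (6): [0,1], [0,2], [0,3], [1,2], [1,3], [2,3]
  2-simplices (4): [0,1,2], [0,1,3], [0,2,3], [1,2,3]

so the chain groups are C_0 ≅ Z^4, C_1 ≅ Z^6, C_2 ≅ Z^4.

∂_1: C_1 → C_0 is given by ∂[p,q] = [q] − [p].
As a 4×6 matrix over Z this has rank 3, with invariant factors (1,1,1).

The boundary map ∂_2: C_2 → C_1 acts by ∂[p,q,r] = [q,r] − [p,r] + [p,q]. For instance
  ∂[0,1,3] = [1,3] − [0,3] + [0,1],
  ∂[0,2,3] = [2,3] − [0,3] + [0,2].
This gives a 6×4 integer matrix of rank 3; reducing to Smith normal form yields diagonal entries (1,1,1).

From H_k ≅ ker(∂_k) / im(∂_{k+1}) we obtain:

  H_0: rank C_0 − rank ∂_1 = 4 − 3 = 1, and the invariant factors of ∂_1 are all 1, so H_0 ≅ Z.
  H_1: rank ker ∂_1 − rank ∂_2 = (6 − 3) − 3 = 0, and the invariant factors of ∂_2 are all 1, so H_1 ≅ 0.
  H_2: rank ker ∂_2 − rank ∂_3 = (4 − 3) − 0 = 1, and there is no ∂_3, so H_2 ≅ Z.

H_0 ≅ Z,  H_1 = 0,  H_2 ≅ Z.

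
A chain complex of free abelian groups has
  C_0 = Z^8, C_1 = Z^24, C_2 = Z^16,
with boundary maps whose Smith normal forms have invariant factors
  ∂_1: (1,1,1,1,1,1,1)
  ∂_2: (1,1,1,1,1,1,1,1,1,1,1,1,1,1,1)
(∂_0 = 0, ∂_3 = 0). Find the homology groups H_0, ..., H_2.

H_0: b_0 = 8 − 0 − 7 = 1; torsion from ∂_1 factors > 1: none. So H_0 ≅ Z.
H_1: b_1 = 24 − 7 − 15 = 2; torsion from ∂_2 factors > 1: none. So H_1 ≅ Z^2.
H_2: b_2 = 16 − 15 − 0 = 1; torsion from ∂_3 factors > 1: none. So H_2 ≅ Z.

H_0 ≅ Z,  H_1 ≅ Z^2,  H_2 ≅ Z.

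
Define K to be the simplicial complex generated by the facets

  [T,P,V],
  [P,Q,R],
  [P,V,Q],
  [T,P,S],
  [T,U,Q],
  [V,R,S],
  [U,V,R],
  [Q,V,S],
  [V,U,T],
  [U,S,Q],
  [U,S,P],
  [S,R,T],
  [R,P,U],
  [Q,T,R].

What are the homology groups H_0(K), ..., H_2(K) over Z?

H_0 = Z,  H_1 = Z^2,  H_2 = Z.

Order the vertices as P < Q < R < S < T < U < V. Listing each simplex with vertices in this order, K has dimension 2 with simplices:

  0-simplices (7): P, Q, R, S, T, U, V
  1-simplices (21): PQ, PR, PS, PT, PU, PV, QR, QS, QT, QU, QV, RS, RT, RU, RV, ST, SU, SV, TU, TV, UV
  2-simplices (14): PQR, PQV, PRU, PST, PSU, PTV, QRT, QSU, QSV, QTU, RST, RSV, RUV, TUV

Hence C_0 ≅ Z^7, C_1 ≅ Z^21, C_2 ≅ Z^14.

The boundary map ∂_1: C_1 → C_0 maps an edge to its endpoints' difference, ∂[p,q] = q − p. For instance
  ∂QT = T − Q.
The resulting 7×21 matrix has rank 6, and its Smith normal form has invariant factors (1,1,1,1,1,1).

Boundary ∂_2: C_2 → C_1 acts by ∂[p,q,r] = [q,r] − [p,r] + [p,q]. For instance
  ∂PST = ST − PT + PS,
  ∂PTV = TV − PV + PT.
As a 21×14 matrix over Z this has rank 13, with invariant factors (1,1,1,1,1,1,1,1,1,1,1,1,1).

Now H_k = ker ∂_k / im ∂_{k+1}, so:

  H_0: rank C_0 − rank ∂_1 = 7 − 6 = 1, and the invariant factors of ∂_1 are all 1, so H_0 = Z.
  H_1: rank ker ∂_1 − rank ∂_2 = (21 − 6) − 13 = 2, and the invariant factors of ∂_2 are all 1, so H_1 = Z^2.
  H_2: rank ker ∂_2 − rank ∂_3 = (14 − 13) − 0 = 1, and there is no ∂_3, so H_2 = Z.

As a check, the Euler characteristic is 7 − 21 + 14 = 0, which agrees with 1 − 2 + 1 = 0.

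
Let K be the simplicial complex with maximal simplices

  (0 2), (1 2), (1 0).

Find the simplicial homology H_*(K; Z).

H_0 = Z,  H_1 = Z.

Order the vertices as 0 < 1 < 2. Listing each simplex with vertices in this order, K has dimension 1 with simplices:

  0-simplices (3): [0], [1], [2]
  1-simplices (3): [0,1], [0,2], [1,2]

Hence C_0 ≅ Z^3, C_1 ≅ Z^3.

Boundary ∂_1: C_1 → C_0 maps an edge to its endpoints' difference, ∂[p,q] = q − p. For instance
  ∂[0,2] = [2] − [0].
This gives a 3×3 integer matrix of rank 2; reducing to Smith normal form yields diagonal entries (1,1).

Reading off H_k = ker ∂_k / im ∂_{k+1}:

  H_0: rank C_0 − rank ∂_1 = 3 − 2 = 1, and the invariant factors of ∂_1 are all 1, so H_0 = Z.
  H_1: rank ker ∂_1 − rank ∂_2 = (3 − 2) − 0 = 1, and there is no ∂_2, so H_1 = Z.

As a check, the Euler characteristic is 3 − 3 = 0, which agrees with 1 − 1 = 0.
(K is a triangulation of the circle S^1.)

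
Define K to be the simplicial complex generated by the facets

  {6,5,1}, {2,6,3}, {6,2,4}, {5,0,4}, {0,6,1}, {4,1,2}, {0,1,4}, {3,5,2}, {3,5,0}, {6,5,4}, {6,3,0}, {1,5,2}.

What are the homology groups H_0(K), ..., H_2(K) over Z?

K has 7 vertices, 18 edges, 12 triangles.
rank ∂_0 = 0, rank ∂_1 = 6 ⇒ b_0 = 7 − 0 − 6 = 1; all invariant factors of ∂_1 are 1 so no torsion. So H_0 = Z.
rank ∂_1 = 6, rank ∂_2 = 12 ⇒ b_1 = 18 − 6 − 12 = 0; ∂_2 has invariant factor(s) [2] giving torsion. So H_1 = Z/2Z.
rank ∂_2 = 12, rank ∂_3 = 0 ⇒ b_2 = 12 − 12 − 0 = 0. So H_2 = 0.

H_0 ≅ Z,  H_1 ≅ Z/2Z,  H_2 = 0.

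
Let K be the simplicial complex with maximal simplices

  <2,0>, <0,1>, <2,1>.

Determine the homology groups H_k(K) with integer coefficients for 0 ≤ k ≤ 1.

H_0 = Z,  H_1 = Z.

Order the vertices as 0 < 1 < 2. Listing each simplex with vertices in this order, K has dimension 1 with simplices:

  0-simplices (3): [0], [1], [2]
  1-simplices (3): [0,1], [0,2], [1,2]

so the chain groups are C_0 ≅ Z^3, C_1 ≅ Z^3.

The boundary map ∂_1: C_1 → C_0 is given by ∂[p,q] = [q] − [p]. For instance
  ∂[1,2] = [2] − [1].
The 3×3 boundary matrix has rank 2 and Smith normal form diag(1,1).

Computing H_k = (kernel of ∂_k) / (image of ∂_{k+1}):

  H_0: rank C_0 − rank ∂_1 = 3 − 2 = 1, and the invariant factors of ∂_1 are all 1, so H_0 = Z.
  H_1: rank ker ∂_1 − rank ∂_2 = (3 − 2) − 0 = 1, and there is no ∂_2, so H_1 = Z.

(K is a triangulation of the circle S^1.)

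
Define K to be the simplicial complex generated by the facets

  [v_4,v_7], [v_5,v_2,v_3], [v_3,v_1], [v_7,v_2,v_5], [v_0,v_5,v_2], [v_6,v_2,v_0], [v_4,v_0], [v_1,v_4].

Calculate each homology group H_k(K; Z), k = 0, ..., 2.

We work with the vertex ordering v_0 < v_1 < v_2 < v_3 < v_4 < v_5 < v_6 < v_7. The simplices of K, each written with vertices in increasing order, are:

  0-simplices (8): [v_0], [v_1], [v_2], [v_3], [v_4], [v_5], [v_6], [v_7]
  1-simplices (13): [v_0,v_2], [v_0,v_4], [v_0,v_5], [v_0,v_6], [v_1,v_3], [v_1,v_4], [v_2,v_3], [v_2,v_5], [v_2,v_6], [v_2,v_7], [v_3,v_5], [v_4,v_7], [v_5,v_7]
  2-simplices (4): [v_0,v_2,v_5], [v_0,v_2,v_6], [v_2,v_3,v_5], [v_2,v_5,v_7]

giving chain groups C_0 ≅ Z^8, C_1 ≅ Z^13, C_2 ≅ Z^4.

The boundary map ∂_1: C_1 → C_0 maps an edge to its endpoints' difference, ∂[p,q] = q − p. For instance
  ∂[v_1,v_3] = [v_3] − [v_1].
The 8×13 boundary matrix has rank 7 and Smith normal form diag(1,1,1,1,1,1,1).

The boundary map ∂_2: C_2 → C_1 acts by ∂[p,q,r] = [q,r] − [p,r] + [p,q]. For instance
  ∂[v_2,v_5,v_7] = [v_5,v_7] − [v_2,v_7] + [v_2,v_5],
  ∂[v_0,v_2,v_5] = [v_2,v_5] − [v_0,v_5] + [v_0,v_2].
The 13×4 boundary matrix has rank 4 and Smith normal form diag(1,1,1,1).

Reading off H_k = ker ∂_k / im ∂_{k+1}:

  H_0: rank C_0 − rank ∂_1 = 8 − 7 = 1, and the invariant factors of ∂_1 are all 1, so H_0 ≅ Z.
  H_1: rank ker ∂_1 − rank ∂_2 = (13 − 7) − 4 = 2, and the invariant factors of ∂_2 are all 1, so H_1 ≅ Z^2.
  H_2: rank ker ∂_2 − rank ∂_3 = (4 − 4) − 0 = 0, and there is no ∂_3, so H_2 ≅ 0.

H_0 ≅ Z,  H_1 ≅ Z^2,  H_2 = 0.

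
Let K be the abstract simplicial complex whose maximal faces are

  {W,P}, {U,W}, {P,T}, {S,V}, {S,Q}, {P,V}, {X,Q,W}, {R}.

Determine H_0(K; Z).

H_0 = Z^2.

Fix the vertex order P < Q < R < S < T < U < V < W < X and write every simplex with vertices in increasing order. Then dim K = 2 and the simplices of K are:

  0-simplices (9): P, Q, R, S, T, U, V, W, X
  1-simplices (9): PT, PV, PW, QS, QW, QX, SV, UW, WX
  2-simplices (1): QWX

giving chain groups C_0 ≅ Z^9, C_1 ≅ Z^9, C_2 ≅ Z^1.

Boundary ∂_1: C_1 → C_0 maps an edge to its endpoints' difference, ∂[p,q] = q − p. For instance
  ∂PW = W − P.
As a 9×9 matrix over Z this has rank 7, with invariant factors (1,1,1,1,1,1,1).

∂_2: C_2 → C_1 acts by ∂[p,q,r] = [q,r] − [p,r] + [p,q]. For instance
  ∂QWX = WX − QX + QW.
The resulting 9×1 matrix has rank 1, and its Smith normal form has invariant factors (1).

Computing H_k = (kernel of ∂_k) / (image of ∂_{k+1}):

  H_0: rank C_0 − rank ∂_1 = 9 − 7 = 2, and the invariant factors of ∂_1 are all 1, so H_0 = Z^2.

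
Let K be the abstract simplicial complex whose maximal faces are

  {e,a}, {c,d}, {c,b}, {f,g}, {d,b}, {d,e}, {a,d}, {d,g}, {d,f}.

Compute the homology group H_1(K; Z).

H_1 = Z^3.

We work with the vertex ordering a < b < c < d < e < f < g. The simplices of K, each written with vertices in increasing order, are:

  0-simplices (7): a, b, c, d, e, f, g
  1-simplices (9): ad, ae, bc, bd, cd, de, df, dg, fg

Hence C_0 ≅ Z^7, C_1 ≅ Z^9.

Boundary ∂_1: C_1 → C_0 maps an edge to its endpoints' difference, ∂[p,q] = q − p.
The 7×9 boundary matrix has rank 6 and Smith normal form diag(1,1,1,1,1,1).

From H_k ≅ ker(∂_k) / im(∂_{k+1}) we obtain:

  H_1: rank ker ∂_1 − rank ∂_2 = (9 − 6) − 0 = 3, and there is no ∂_2, so H_1 = Z^3.

(K is a triangulation of a wedge of 3 circles.)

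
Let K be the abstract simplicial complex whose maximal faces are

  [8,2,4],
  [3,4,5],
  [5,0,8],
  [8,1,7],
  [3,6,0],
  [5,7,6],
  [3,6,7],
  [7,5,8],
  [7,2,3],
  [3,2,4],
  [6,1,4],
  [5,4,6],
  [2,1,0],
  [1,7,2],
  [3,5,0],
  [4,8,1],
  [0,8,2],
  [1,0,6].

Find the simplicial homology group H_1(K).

Order the vertices as 0 < 1 < 2 < 3 < 4 < 5 < 6 < 7 < 8. Listing each simplex with vertices in this order, K has dimension 2 with simplices:

  0-simplices (9): [0], [1], [2], [3], [4], [5], [6], [7], [8]
  1-simplices (27): (27 of them)
  2-simplices (18): [0,1,2], [0,1,6], [0,2,8], [0,3,5], [0,3,6], [0,5,8], [1,2,7], [1,4,6], [1,4,8], [1,7,8], [2,3,4], [2,3,7], [2,4,8], [3,4,5], [3,6,7], [4,5,6], [5,6,7], [5,7,8]

so the chain groups are C_0 ≅ Z^9, C_1 ≅ Z^27, C_2 ≅ Z^18.

The boundary map ∂_1: C_1 → C_0 is given by ∂[p,q] = [q] − [p].
The 9×27 boundary matrix has rank 8 and Smith normal form diag(1,1,1,1,1,1,1,1).

Boundary ∂_2: C_2 → C_1 acts by ∂[p,q,r] = [q,r] − [p,r] + [p,q]. For instance
  ∂[0,2,8] = [2,8] − [0,8] + [0,2],
  ∂[4,5,6] = [5,6] − [4,6] + [4,5].
The resulting 27×18 matrix has rank 18, and its Smith normal form has invariant factors (1,1,1,1,1,1,1,1,1,1,1,1,1,1,1,1,1,2).

Now H_k = ker ∂_k / im ∂_{k+1}, so:

  H_1: rank ker ∂_1 − rank ∂_2 = (27 − 8) − 18 = 1, and ∂_2 has invariant factor 2 > 1, so H_1 ≅ Z ⊕ Z/2.

H_1 = Z ⊕ Z/2.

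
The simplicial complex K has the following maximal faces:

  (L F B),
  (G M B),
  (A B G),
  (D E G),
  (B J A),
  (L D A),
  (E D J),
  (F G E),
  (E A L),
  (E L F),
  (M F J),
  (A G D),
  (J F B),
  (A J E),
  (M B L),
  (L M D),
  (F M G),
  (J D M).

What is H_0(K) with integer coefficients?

K has 9 vertices, 27 edges, 18 triangles.
rank ∂_0 = 0, rank ∂_1 = 8 ⇒ b_0 = 9 − 0 − 8 = 1; all invariant factors of ∂_1 are 1 so no torsion. So H_0 = Z.

H_0 = Z.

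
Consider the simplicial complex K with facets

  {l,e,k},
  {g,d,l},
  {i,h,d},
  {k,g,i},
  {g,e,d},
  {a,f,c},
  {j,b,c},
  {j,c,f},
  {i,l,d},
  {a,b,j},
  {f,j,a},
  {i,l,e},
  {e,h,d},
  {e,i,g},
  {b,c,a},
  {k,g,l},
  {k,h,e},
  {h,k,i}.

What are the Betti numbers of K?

Order the vertices as a < b < c < d < e < f < g < h < i < j < k < l. Listing each simplex with vertices in this order, K has dimension 2 with simplices:

  0-simplices (12): a, b, c, d, e, f, g, h, i, j, k, l
  1-simplices (27): ab, ac, af, aj, bc, bj, cf, cj, de, dg, dh, di, dl, eg, eh, ei, ek, el, fj, gi, gk, gl, hi, hk, ik, il, kl
  2-simplices (18): abc, abj, acf, afj, bcj, cfj, deg, deh, dgl, dhi, dil, egi, ehk, eil, ekl, gik, gkl, hik

giving chain groups C_0 ≅ Z^12, C_1 ≅ Z^27, C_2 ≅ Z^18.

Boundary ∂_1: C_1 → C_0 is given by ∂[p,q] = [q] − [p]. For instance
  ∂gi = i − g.
This gives a 12×27 integer matrix of rank 10; reducing to Smith normal form yields diagonal entries (1,1,1,1,1,1,1,1,1,1).

The boundary map ∂_2: C_2 → C_1 maps a triangle to the signed sum of its edges. For instance
  ∂eil = il − el + ei,
  ∂dgl = gl − dl + dg.
The resulting 27×18 matrix has rank 17, and its Smith normal form has invariant factors (1,1,1,1,1,1,1,1,1,1,1,1,1,1,1,1,2).

Reading off H_k = ker ∂_k / im ∂_{k+1}:

  H_0: rank C_0 − rank ∂_1 = 12 − 10 = 2, and the invariant factors of ∂_1 are all 1, so H_0 ≅ Z^2.
  H_1: rank ker ∂_1 − rank ∂_2 = (27 − 10) − 17 = 0, and ∂_2 has invariant factor 2 > 1, so H_1 ≅ Z/2.
  H_2: rank ker ∂_2 − rank ∂_3 = (18 − 17) − 0 = 1, and there is no ∂_3, so H_2 ≅ Z.

As a check, the Euler characteristic is 12 − 27 + 18 = 3, which agrees with 2 − 0 + 1 = 3.
(K is a triangulation of the disjoint union of the 2-sphere S^2 and the real projective plane RP^2.)

Hence the Betti numbers are b_0 = 2, b_1 = 0, b_2 = 1.

b_0 = 2, b_1 = 0, b_2 = 1.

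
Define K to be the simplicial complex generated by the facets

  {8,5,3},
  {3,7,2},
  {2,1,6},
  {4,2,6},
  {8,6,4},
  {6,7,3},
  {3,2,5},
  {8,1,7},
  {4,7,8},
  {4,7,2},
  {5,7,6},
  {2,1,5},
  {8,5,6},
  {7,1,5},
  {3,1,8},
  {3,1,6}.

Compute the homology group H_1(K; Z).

H_1 = Z^2.

Take the total order 1 < 2 < 3 < 4 < 5 < 6 < 7 < 8 on the vertex set. Then K (dimension 2) consists of the simplices:

  0-simplices (8): [1], [2], [3], [4], [5], [6], [7], [8]
  1-simplices (24): (24 of them)
  2-simplices (16): [1,2,5], [1,2,6], [1,3,6], [1,3,8], [1,5,7], [1,7,8], [2,3,5], [2,3,7], [2,4,6], [2,4,7], [3,5,8], [3,6,7], [4,6,8], [4,7,8], [5,6,7], [5,6,8]

giving chain groups C_0 ≅ Z^8, C_1 ≅ Z^24, C_2 ≅ Z^16.

Boundary ∂_1: C_1 → C_0 is given by ∂[p,q] = [q] − [p]. For instance
  ∂[1,5] = [5] − [1].
This gives a 8×24 integer matrix of rank 7; reducing to Smith normal form yields diagonal entries (1,1,1,1,1,1,1).

∂_2: C_2 → C_1 maps a triangle to the signed sum of its edges. For instance
  ∂[5,6,7] = [6,7] − [5,7] + [5,6],
  ∂[1,3,8] = [3,8] − [1,8] + [1,3].
This gives a 24×16 integer matrix of rank 15; reducing to Smith normal form yields diagonal entries (1,1,1,1,1,1,1,1,1,1,1,1,1,1,1).

Computing H_k = (kernel of ∂_k) / (image of ∂_{k+1}):

  H_1: rank ker ∂_1 − rank ∂_2 = (24 − 7) − 15 = 2, and the invariant factors of ∂_2 are all 1, so H_1 = Z^2.

(K is a triangulation of the torus T^2.)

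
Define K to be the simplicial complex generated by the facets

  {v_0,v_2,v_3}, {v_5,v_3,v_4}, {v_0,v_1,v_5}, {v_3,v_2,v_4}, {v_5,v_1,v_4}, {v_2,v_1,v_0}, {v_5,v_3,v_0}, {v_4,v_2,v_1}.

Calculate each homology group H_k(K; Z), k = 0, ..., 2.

H_0 = Z,  H_1 = 0,  H_2 = Z.

Order the vertices as v_0 < v_1 < v_2 < v_3 < v_4 < v_5. Listing each simplex with vertices in this order, K has dimension 2 with simplices:

  0-simplices (6): [v_0], [v_1], [v_2], [v_3], [v_4], [v_5]
  1-simplices (12): [v_0,v_1], [v_0,v_2], [v_0,v_3], [v_0,v_5], [v_1,v_2], [v_1,v_4], [v_1,v_5], [v_2,v_3], [v_2,v_4], [v_3,v_4], [v_3,v_5], [v_4,v_5]
  2-simplices (8): [v_0,v_1,v_2], [v_0,v_1,v_5], [v_0,v_2,v_3], [v_0,v_3,v_5], [v_1,v_2,v_4], [v_1,v_4,v_5], [v_2,v_3,v_4], [v_3,v_4,v_5]

giving chain groups C_0 ≅ Z^6, C_1 ≅ Z^12, C_2 ≅ Z^8.

Boundary ∂_1: C_1 → C_0 sends each edge [p,q] (with p < q) to q − p.
The 6×12 boundary matrix has rank 5 and Smith normal form diag(1,1,1,1,1).

∂_2: C_2 → C_1 acts by ∂[p,q,r] = [q,r] − [p,r] + [p,q]. For instance
  ∂[v_2,v_3,v_4] = [v_3,v_4] − [v_2,v_4] + [v_2,v_3],
  ∂[v_0,v_3,v_5] = [v_3,v_5] − [v_0,v_5] + [v_0,v_3].
The 12×8 boundary matrix has rank 7 and Smith normal form diag(1,1,1,1,1,1,1).

From H_k ≅ ker(∂_k) / im(∂_{k+1}) we obtain:

  H_0: rank C_0 − rank ∂_1 = 6 − 5 = 1, and the invariant factors of ∂_1 are all 1, so H_0 ≅ Z.
  H_1: rank ker ∂_1 − rank ∂_2 = (12 − 5) − 7 = 0, and the invariant factors of ∂_2 are all 1, so H_1 ≅ 0.
  H_2: rank ker ∂_2 − rank ∂_3 = (8 − 7) − 0 = 1, and there is no ∂_3, so H_2 ≅ Z.

As a check, the Euler characteristic is 6 − 12 + 8 = 2, which agrees with 1 − 0 + 1 = 2.
(K is a triangulation of the 2-sphere S^2.)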